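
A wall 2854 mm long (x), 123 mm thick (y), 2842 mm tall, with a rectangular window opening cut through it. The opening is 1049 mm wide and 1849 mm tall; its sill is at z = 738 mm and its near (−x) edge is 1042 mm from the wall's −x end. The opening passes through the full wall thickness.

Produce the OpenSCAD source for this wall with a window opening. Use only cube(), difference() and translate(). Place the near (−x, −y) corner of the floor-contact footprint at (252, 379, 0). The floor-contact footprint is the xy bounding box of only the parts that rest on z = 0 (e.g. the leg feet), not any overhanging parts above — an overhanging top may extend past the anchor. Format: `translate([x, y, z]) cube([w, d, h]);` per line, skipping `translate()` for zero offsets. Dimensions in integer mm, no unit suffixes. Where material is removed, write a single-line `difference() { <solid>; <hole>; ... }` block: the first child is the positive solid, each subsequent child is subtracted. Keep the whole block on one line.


difference() { translate([252, 379, 0]) cube([2854, 123, 2842]); translate([1294, 379, 738]) cube([1049, 123, 1849]); }


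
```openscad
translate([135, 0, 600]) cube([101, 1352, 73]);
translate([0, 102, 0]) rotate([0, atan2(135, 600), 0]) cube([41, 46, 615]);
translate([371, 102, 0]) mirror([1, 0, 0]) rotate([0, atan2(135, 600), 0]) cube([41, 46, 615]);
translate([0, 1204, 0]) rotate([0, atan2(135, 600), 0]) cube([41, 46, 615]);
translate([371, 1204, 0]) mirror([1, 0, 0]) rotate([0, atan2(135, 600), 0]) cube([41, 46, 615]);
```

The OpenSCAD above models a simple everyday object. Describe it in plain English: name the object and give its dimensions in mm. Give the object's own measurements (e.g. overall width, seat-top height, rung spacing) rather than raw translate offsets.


A sawhorse. A 101×1352×73 mm beam (x, y, z) sits on two A-frame leg pairs. Each pair is two raked legs of 41×46 mm section (46 mm along y) splaying symmetrically in x. Each leg rises 600 mm vertically over 135 mm of horizontal reach and is 615 mm long along its own axis. Every leg's outer bottom edge rests on the floor and its outer top edge meets a bottom edge of the beam — the left legs (tilting toward +x) meet the beam's −x bottom edge, the right legs (their mirror images, tilting toward −x) meet its +x bottom edge — so the leg tops tuck under the beam, the beam's underside is 600 mm above the floor, and the feet are 371 mm apart outside-to-outside with the beam centred between them. The two leg pairs are set in 102 mm from either end of the beam.


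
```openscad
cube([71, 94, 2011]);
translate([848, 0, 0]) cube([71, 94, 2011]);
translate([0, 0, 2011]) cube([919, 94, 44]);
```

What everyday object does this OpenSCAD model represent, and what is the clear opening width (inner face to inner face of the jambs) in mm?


A door frame. The clear opening width is 777 mm.

Two 2011 mm tall posts with a header on top — a door frame. The left jamb is 71 mm wide at x = 0; the right jamb starts at x = 848. The clear opening is 848 − 71 = 777 mm.


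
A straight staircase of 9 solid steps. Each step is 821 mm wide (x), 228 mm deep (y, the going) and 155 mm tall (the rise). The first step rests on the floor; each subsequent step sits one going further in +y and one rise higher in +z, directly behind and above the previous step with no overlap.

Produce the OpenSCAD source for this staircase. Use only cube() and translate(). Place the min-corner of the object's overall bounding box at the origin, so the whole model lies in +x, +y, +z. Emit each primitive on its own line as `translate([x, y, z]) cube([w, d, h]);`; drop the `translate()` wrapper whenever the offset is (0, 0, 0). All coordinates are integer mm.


cube([821, 228, 155]);
translate([0, 228, 155]) cube([821, 228, 155]);
translate([0, 456, 310]) cube([821, 228, 155]);
translate([0, 684, 465]) cube([821, 228, 155]);
translate([0, 912, 620]) cube([821, 228, 155]);
translate([0, 1140, 775]) cube([821, 228, 155]);
translate([0, 1368, 930]) cube([821, 228, 155]);
translate([0, 1596, 1085]) cube([821, 228, 155]);
translate([0, 1824, 1240]) cube([821, 228, 155]);


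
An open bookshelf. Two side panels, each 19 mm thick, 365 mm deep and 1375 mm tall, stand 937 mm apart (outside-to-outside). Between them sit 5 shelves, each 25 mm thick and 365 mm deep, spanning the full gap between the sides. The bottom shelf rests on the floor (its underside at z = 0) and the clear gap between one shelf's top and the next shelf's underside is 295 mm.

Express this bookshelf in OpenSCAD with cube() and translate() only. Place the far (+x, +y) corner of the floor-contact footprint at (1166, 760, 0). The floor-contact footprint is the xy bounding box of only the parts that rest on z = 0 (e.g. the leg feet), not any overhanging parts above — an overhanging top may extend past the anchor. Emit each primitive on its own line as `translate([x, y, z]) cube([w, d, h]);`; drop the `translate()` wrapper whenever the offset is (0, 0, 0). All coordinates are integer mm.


translate([229, 395, 0]) cube([19, 365, 1375]);
translate([1147, 395, 0]) cube([19, 365, 1375]);
translate([248, 395, 0]) cube([899, 365, 25]);
translate([248, 395, 320]) cube([899, 365, 25]);
translate([248, 395, 640]) cube([899, 365, 25]);
translate([248, 395, 960]) cube([899, 365, 25]);
translate([248, 395, 1280]) cube([899, 365, 25]);


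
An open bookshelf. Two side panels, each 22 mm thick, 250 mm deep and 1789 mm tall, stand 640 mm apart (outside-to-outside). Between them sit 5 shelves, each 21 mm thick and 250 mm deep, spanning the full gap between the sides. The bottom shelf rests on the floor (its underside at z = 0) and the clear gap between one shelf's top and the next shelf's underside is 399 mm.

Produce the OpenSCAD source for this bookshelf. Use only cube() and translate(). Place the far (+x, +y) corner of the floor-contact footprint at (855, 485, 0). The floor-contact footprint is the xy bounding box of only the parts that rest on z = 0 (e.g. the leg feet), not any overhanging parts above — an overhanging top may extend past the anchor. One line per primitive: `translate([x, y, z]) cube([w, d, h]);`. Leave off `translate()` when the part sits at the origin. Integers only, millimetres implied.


translate([215, 235, 0]) cube([22, 250, 1789]);
translate([833, 235, 0]) cube([22, 250, 1789]);
translate([237, 235, 0]) cube([596, 250, 21]);
translate([237, 235, 420]) cube([596, 250, 21]);
translate([237, 235, 840]) cube([596, 250, 21]);
translate([237, 235, 1260]) cube([596, 250, 21]);
translate([237, 235, 1680]) cube([596, 250, 21]);


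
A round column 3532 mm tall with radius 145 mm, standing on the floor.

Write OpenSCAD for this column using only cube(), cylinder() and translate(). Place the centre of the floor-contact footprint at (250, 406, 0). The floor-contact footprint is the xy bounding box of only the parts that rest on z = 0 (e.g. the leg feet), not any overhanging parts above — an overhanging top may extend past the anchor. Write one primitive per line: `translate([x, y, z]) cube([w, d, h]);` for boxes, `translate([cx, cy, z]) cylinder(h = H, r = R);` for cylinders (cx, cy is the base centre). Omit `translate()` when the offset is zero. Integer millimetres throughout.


translate([250, 406, 0]) cylinder(h = 3532, r = 145);


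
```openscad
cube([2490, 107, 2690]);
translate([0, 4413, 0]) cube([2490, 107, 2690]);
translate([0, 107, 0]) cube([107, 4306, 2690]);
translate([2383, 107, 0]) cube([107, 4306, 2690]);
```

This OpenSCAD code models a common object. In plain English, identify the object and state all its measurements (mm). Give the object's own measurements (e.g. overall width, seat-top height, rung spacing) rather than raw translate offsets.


The wall frame of a small rectangular building: four walls, each 2690 mm tall and 107 mm thick, enclosing a footprint 2490 mm (x) by 4520 mm (y) outside-to-outside, with no floor or roof. The front and back walls (the −y and +y sides) span the full width; the two side walls fit between them.


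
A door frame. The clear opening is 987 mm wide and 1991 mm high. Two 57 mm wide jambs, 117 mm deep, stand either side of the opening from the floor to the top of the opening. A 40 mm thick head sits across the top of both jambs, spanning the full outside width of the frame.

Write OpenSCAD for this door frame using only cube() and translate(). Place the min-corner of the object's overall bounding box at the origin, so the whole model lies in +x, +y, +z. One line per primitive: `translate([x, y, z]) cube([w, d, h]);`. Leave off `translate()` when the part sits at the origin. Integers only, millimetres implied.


cube([57, 117, 1991]);
translate([1044, 0, 0]) cube([57, 117, 1991]);
translate([0, 0, 1991]) cube([1101, 117, 40]);


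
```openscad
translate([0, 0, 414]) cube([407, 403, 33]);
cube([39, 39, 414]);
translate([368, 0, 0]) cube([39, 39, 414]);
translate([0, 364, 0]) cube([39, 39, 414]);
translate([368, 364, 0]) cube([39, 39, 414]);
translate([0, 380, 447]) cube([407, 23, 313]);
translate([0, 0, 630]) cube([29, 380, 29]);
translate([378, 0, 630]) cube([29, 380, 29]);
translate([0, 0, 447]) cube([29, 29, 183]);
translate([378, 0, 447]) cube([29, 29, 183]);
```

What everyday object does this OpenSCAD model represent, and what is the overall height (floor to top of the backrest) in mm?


A chair. The overall height is 760 mm.

A slab on four corner posts with a tall panel at the back — a chair. The seat slab sits at z = 414 with thickness 33, and the 313 mm backrest starts at the seat top, so the overall height is 414 + 33 + 313 = 760 mm.


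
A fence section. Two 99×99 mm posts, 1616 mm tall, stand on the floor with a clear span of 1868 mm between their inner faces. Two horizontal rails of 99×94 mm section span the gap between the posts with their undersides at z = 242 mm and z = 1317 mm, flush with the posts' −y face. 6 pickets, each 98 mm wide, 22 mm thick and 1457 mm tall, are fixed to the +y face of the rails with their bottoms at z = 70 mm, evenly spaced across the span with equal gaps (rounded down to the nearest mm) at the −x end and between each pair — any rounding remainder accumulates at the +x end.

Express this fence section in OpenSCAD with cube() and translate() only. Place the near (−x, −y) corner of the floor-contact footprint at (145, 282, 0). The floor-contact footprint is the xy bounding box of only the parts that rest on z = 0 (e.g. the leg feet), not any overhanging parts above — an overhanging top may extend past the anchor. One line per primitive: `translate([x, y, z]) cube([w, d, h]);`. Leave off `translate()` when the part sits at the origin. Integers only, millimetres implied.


translate([145, 282, 0]) cube([99, 99, 1616]);
translate([2112, 282, 0]) cube([99, 99, 1616]);
translate([244, 282, 242]) cube([1868, 99, 94]);
translate([244, 282, 1317]) cube([1868, 99, 94]);
translate([426, 381, 70]) cube([98, 22, 1457]);
translate([706, 381, 70]) cube([98, 22, 1457]);
translate([986, 381, 70]) cube([98, 22, 1457]);
translate([1266, 381, 70]) cube([98, 22, 1457]);
translate([1546, 381, 70]) cube([98, 22, 1457]);
translate([1826, 381, 70]) cube([98, 22, 1457]);


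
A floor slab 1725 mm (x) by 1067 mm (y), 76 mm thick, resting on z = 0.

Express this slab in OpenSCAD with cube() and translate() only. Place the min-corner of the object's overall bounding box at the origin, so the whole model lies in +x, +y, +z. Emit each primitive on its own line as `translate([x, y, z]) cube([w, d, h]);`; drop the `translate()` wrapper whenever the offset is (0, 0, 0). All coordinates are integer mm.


cube([1725, 1067, 76]);


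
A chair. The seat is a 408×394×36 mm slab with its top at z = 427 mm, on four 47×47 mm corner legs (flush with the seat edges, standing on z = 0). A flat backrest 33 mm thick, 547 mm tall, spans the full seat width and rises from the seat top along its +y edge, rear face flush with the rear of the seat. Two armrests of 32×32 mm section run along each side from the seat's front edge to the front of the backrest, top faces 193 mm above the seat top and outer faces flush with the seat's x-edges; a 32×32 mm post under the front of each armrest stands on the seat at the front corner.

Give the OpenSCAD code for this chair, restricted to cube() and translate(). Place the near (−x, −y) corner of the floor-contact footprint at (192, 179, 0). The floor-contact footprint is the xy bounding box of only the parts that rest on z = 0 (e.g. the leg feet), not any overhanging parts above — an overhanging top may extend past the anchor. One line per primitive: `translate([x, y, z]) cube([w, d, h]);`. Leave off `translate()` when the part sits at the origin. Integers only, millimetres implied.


translate([192, 179, 391]) cube([408, 394, 36]);
translate([192, 179, 0]) cube([47, 47, 391]);
translate([553, 179, 0]) cube([47, 47, 391]);
translate([192, 526, 0]) cube([47, 47, 391]);
translate([553, 526, 0]) cube([47, 47, 391]);
translate([192, 540, 427]) cube([408, 33, 547]);
translate([192, 179, 588]) cube([32, 361, 32]);
translate([568, 179, 588]) cube([32, 361, 32]);
translate([192, 179, 427]) cube([32, 32, 161]);
translate([568, 179, 427]) cube([32, 32, 161]);


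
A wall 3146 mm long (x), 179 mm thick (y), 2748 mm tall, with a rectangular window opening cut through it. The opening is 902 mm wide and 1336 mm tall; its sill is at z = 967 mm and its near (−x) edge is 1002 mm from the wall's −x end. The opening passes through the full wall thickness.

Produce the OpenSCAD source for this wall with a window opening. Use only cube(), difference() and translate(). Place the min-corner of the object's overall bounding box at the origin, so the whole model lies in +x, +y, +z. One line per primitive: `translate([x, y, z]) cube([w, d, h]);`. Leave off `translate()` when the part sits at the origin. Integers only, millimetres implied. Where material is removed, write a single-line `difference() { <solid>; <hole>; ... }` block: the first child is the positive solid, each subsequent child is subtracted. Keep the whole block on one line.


difference() { cube([3146, 179, 2748]); translate([1002, 0, 967]) cube([902, 179, 1336]); }


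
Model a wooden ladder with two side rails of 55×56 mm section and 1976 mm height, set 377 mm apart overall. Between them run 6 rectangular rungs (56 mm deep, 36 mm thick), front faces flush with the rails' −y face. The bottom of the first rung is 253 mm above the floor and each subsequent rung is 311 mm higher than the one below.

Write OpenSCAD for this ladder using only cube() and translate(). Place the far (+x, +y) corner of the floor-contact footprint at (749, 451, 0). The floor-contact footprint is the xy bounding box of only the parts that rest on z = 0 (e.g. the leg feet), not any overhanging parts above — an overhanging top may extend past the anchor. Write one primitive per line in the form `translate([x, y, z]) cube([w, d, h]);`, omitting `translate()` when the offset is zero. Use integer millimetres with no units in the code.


// rung span = 377 - 2*55 = 267
// rung[k] z = 253 + k*311
translate([372, 395, 0]) cube([55, 56, 1976]);
translate([694, 395, 0]) cube([55, 56, 1976]);
translate([427, 395, 253]) cube([267, 56, 36]);
translate([427, 395, 564]) cube([267, 56, 36]);
translate([427, 395, 875]) cube([267, 56, 36]);
translate([427, 395, 1186]) cube([267, 56, 36]);
translate([427, 395, 1497]) cube([267, 56, 36]);
translate([427, 395, 1808]) cube([267, 56, 36]);


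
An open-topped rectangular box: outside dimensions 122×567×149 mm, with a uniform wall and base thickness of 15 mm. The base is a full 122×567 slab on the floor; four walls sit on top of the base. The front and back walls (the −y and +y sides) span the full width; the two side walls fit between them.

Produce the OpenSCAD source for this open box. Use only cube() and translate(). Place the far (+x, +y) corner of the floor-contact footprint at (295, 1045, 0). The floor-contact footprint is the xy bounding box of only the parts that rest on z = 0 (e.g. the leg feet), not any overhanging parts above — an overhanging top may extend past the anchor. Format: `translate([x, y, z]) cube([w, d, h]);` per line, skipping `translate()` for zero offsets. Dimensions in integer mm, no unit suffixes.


translate([173, 478, 0]) cube([122, 567, 15]);
translate([173, 478, 15]) cube([122, 15, 134]);
translate([173, 1030, 15]) cube([122, 15, 134]);
translate([173, 493, 15]) cube([15, 537, 134]);
translate([280, 493, 15]) cube([15, 537, 134]);


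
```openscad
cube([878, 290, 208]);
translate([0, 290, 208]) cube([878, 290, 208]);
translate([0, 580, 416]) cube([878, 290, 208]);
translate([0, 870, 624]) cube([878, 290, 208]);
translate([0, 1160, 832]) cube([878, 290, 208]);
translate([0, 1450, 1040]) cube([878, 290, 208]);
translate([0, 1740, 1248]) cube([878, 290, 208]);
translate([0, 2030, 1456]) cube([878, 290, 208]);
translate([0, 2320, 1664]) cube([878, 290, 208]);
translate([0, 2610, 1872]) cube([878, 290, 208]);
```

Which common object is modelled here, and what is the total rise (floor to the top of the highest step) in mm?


A staircase. The total rise is 2080 mm.

10 identical blocks, each offset up and back from the previous — a staircase. Each step is 208 mm tall and there are 10 of them, so the total rise is 10 × 208 = 2080 mm.


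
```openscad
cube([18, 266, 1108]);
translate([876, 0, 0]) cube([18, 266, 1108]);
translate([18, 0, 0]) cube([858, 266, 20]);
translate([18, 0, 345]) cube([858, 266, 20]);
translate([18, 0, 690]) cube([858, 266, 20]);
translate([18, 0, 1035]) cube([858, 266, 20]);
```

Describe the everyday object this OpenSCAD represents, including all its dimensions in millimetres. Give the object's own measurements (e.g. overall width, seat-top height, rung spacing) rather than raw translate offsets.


An open bookshelf. Two side panels, each 18 mm thick, 266 mm deep and 1108 mm tall, stand 894 mm apart (outside-to-outside). Between them sit 4 shelves, each 20 mm thick and 266 mm deep, spanning the full gap between the sides. The bottom shelf rests on the floor (its underside at z = 0) and the clear gap between one shelf's top and the next shelf's underside is 325 mm.


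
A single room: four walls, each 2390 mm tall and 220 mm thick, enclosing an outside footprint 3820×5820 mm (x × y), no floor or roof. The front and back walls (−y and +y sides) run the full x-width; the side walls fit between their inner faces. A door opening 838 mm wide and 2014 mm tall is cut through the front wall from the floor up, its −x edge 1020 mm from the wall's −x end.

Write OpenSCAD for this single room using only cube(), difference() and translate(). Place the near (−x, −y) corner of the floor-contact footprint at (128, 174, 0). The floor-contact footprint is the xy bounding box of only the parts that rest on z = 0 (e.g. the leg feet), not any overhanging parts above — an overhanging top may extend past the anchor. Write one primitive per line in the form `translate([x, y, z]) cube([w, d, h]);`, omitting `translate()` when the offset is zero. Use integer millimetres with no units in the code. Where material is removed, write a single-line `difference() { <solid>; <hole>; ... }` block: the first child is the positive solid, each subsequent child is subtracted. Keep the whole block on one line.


difference() { translate([128, 174, 0]) cube([3820, 220, 2390]); translate([1148, 174, 0]) cube([838, 220, 2014]); }
translate([128, 5774, 0]) cube([3820, 220, 2390]);
translate([128, 394, 0]) cube([220, 5380, 2390]);
translate([3728, 394, 0]) cube([220, 5380, 2390]);


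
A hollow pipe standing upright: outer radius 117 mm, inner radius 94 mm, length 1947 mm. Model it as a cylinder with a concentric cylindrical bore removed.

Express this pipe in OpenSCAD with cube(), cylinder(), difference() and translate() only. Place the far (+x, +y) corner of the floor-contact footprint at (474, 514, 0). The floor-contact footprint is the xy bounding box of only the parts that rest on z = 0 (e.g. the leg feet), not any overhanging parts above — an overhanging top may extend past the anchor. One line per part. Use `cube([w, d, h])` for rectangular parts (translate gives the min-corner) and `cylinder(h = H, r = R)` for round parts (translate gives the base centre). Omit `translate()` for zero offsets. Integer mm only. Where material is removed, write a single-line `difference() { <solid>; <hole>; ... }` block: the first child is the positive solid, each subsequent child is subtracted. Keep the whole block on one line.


difference() { translate([357, 397, 0]) cylinder(h = 1947, r = 117); translate([357, 397, 0]) cylinder(h = 1947, r = 94); }


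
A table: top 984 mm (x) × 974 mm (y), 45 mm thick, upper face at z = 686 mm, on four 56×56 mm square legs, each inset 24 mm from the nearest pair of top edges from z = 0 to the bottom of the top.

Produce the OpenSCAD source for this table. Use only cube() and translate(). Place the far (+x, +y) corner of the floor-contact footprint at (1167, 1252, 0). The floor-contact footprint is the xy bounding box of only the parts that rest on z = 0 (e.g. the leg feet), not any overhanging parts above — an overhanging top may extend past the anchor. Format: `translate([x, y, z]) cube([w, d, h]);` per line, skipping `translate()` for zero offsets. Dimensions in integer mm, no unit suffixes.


translate([207, 302, 641]) cube([984, 974, 45]);
translate([231, 326, 0]) cube([56, 56, 641]);
translate([1111, 326, 0]) cube([56, 56, 641]);
translate([231, 1196, 0]) cube([56, 56, 641]);
translate([1111, 1196, 0]) cube([56, 56, 641]);


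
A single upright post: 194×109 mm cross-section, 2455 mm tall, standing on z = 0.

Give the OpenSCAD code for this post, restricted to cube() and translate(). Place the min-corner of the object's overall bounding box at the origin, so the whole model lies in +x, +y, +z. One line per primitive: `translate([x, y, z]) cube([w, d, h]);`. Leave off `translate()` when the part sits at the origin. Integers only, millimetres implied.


cube([194, 109, 2455]);


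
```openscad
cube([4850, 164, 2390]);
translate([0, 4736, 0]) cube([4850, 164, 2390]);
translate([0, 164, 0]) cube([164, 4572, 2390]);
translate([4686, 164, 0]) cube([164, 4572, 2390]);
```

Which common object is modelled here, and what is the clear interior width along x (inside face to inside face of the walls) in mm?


A house (or room) frame. The interior width is 4522 mm.

Four 2390 mm walls enclosing a rectangle with no floor or roof — a room or house frame. Outside width is 4850 mm and wall thickness is 164 mm, so the interior width is 4850 − 2 × 164 = 4522 mm.


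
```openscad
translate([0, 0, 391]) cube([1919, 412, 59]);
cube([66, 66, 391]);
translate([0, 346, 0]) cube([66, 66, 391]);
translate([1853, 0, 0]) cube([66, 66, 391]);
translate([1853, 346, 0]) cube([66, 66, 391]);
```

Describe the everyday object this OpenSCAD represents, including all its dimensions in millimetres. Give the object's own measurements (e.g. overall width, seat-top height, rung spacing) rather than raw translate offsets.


A bench: a 1919×412 mm seat slab, 59 mm thick, top at z = 450 mm, on four 66×66 mm square legs flush with the seat corners and standing on z = 0.


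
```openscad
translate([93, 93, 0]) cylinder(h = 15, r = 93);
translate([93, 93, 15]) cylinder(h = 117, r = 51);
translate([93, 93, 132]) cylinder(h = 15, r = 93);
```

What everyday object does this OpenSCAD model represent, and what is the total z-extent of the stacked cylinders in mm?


A spool. The overall height is 147 mm.

Three coaxial cylinders, large–small–large — a spool. Two 15 mm flanges and a 117 mm core give 15 + 117 + 15 = 147 mm.


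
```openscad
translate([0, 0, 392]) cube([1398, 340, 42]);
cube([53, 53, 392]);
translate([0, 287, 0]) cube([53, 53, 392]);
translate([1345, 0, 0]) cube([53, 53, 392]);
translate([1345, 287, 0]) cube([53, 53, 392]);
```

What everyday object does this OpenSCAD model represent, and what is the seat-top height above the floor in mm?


A bench. The seat-top height is 434 mm.

A long slab on four corner posts — a bench. The slab sits at z = 392 with thickness 42, so the top is 392 + 42 = 434 mm.


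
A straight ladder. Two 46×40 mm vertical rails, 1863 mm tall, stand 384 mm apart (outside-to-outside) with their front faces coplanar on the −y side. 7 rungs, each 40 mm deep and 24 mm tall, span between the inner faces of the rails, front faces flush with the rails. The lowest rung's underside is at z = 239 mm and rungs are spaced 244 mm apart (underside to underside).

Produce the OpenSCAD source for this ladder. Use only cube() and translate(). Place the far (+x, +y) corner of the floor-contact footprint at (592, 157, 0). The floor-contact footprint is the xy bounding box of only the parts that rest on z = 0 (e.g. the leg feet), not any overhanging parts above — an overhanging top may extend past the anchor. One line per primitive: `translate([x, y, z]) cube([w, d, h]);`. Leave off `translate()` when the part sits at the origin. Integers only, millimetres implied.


// rung span = 384 - 2*46 = 292
// rung[k] z = 239 + k*244
translate([208, 117, 0]) cube([46, 40, 1863]);
translate([546, 117, 0]) cube([46, 40, 1863]);
translate([254, 117, 239]) cube([292, 40, 24]);
translate([254, 117, 483]) cube([292, 40, 24]);
translate([254, 117, 727]) cube([292, 40, 24]);
translate([254, 117, 971]) cube([292, 40, 24]);
translate([254, 117, 1215]) cube([292, 40, 24]);
translate([254, 117, 1459]) cube([292, 40, 24]);
translate([254, 117, 1703]) cube([292, 40, 24]);


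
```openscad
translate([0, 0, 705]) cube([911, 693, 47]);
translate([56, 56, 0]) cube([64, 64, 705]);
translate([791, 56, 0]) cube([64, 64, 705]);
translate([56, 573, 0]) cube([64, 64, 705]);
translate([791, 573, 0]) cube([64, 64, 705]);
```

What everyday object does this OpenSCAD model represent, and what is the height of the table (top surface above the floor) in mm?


A table. The table height is 752 mm.

A 911×693×47 slab sits at z = 705 on four 64 mm square posts — a table. The top surface is at 705 + 47 = 752 mm.


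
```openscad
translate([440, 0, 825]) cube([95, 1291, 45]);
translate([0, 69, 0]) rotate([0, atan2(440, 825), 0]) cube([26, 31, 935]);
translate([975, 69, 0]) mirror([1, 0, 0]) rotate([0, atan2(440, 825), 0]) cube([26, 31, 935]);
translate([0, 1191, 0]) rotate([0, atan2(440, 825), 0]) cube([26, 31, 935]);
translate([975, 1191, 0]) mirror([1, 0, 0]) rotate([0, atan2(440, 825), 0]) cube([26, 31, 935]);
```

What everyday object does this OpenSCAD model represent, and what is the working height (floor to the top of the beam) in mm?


A sawhorse. The overall height is 870 mm.

A beam across two mirrored pairs of raked legs — a sawhorse. The beam's underside is at z = 825 (matching the legs' vertical rise in atan2(440, 825)) and the beam is 45 mm tall, so its top is at 825 + 45 = 870 mm. The raked legs top out at the beam's underside, so that is the highest point.


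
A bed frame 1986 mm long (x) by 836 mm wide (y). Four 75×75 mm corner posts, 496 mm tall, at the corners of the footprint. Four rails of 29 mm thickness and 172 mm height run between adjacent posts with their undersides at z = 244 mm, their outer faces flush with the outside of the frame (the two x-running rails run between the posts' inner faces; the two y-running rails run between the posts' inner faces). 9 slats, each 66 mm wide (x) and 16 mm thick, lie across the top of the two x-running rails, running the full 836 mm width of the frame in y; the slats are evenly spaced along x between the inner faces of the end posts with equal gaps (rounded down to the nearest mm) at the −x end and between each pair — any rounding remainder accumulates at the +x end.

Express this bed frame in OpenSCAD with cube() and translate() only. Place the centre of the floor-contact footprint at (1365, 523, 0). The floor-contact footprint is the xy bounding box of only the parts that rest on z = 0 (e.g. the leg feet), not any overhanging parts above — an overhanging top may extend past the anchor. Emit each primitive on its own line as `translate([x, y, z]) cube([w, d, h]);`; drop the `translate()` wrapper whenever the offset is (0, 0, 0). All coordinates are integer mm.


translate([372, 105, 0]) cube([75, 75, 496]);
translate([372, 866, 0]) cube([75, 75, 496]);
translate([2283, 105, 0]) cube([75, 75, 496]);
translate([2283, 866, 0]) cube([75, 75, 496]);
translate([447, 105, 244]) cube([1836, 29, 172]);
translate([447, 912, 244]) cube([1836, 29, 172]);
translate([372, 180, 244]) cube([29, 686, 172]);
translate([2329, 180, 244]) cube([29, 686, 172]);
translate([571, 105, 416]) cube([66, 836, 16]);
translate([761, 105, 416]) cube([66, 836, 16]);
translate([951, 105, 416]) cube([66, 836, 16]);
translate([1141, 105, 416]) cube([66, 836, 16]);
translate([1331, 105, 416]) cube([66, 836, 16]);
translate([1521, 105, 416]) cube([66, 836, 16]);
translate([1711, 105, 416]) cube([66, 836, 16]);
translate([1901, 105, 416]) cube([66, 836, 16]);
translate([2091, 105, 416]) cube([66, 836, 16]);


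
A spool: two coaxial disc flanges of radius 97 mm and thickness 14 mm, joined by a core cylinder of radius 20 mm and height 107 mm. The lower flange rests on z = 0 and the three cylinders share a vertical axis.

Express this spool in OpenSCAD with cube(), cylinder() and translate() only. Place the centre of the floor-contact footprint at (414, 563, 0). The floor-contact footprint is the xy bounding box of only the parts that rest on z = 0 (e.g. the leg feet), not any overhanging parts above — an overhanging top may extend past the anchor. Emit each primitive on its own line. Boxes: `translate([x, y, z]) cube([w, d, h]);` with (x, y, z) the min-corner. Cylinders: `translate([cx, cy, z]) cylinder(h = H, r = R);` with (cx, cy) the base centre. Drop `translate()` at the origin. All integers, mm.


translate([414, 563, 0]) cylinder(h = 14, r = 97);
translate([414, 563, 14]) cylinder(h = 107, r = 20);
translate([414, 563, 121]) cylinder(h = 14, r = 97);


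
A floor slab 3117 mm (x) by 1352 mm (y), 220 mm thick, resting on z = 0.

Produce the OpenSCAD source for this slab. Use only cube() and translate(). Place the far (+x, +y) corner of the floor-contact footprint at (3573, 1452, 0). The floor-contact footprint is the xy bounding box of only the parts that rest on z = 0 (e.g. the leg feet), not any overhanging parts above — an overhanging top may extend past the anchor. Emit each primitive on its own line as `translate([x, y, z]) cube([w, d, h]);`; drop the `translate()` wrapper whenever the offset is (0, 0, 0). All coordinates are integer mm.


translate([456, 100, 0]) cube([3117, 1352, 220]);


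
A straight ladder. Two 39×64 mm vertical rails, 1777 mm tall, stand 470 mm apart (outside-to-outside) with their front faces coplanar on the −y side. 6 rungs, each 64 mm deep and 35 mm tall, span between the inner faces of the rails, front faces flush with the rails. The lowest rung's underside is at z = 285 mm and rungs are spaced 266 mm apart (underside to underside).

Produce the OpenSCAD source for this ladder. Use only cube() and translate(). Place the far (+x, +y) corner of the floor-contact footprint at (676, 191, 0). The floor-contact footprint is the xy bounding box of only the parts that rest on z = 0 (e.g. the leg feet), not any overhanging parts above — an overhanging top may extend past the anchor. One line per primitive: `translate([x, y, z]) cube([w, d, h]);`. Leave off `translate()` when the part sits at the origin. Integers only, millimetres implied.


translate([206, 127, 0]) cube([39, 64, 1777]);
translate([637, 127, 0]) cube([39, 64, 1777]);
translate([245, 127, 285]) cube([392, 64, 35]);
translate([245, 127, 551]) cube([392, 64, 35]);
translate([245, 127, 817]) cube([392, 64, 35]);
translate([245, 127, 1083]) cube([392, 64, 35]);
translate([245, 127, 1349]) cube([392, 64, 35]);
translate([245, 127, 1615]) cube([392, 64, 35]);


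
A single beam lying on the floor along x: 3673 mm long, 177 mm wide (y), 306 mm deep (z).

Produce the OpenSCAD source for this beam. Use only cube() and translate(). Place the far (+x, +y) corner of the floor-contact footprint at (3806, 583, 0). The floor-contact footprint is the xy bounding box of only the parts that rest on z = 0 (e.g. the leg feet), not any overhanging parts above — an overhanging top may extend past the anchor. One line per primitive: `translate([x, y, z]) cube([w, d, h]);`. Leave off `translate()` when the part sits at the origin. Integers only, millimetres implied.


translate([133, 406, 0]) cube([3673, 177, 306]);


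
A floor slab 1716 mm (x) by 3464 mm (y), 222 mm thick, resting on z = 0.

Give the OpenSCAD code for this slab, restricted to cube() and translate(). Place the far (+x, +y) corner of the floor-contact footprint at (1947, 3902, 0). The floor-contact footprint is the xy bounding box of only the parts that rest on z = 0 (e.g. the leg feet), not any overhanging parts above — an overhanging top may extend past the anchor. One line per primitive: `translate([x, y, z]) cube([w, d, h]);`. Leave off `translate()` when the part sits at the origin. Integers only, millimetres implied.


translate([231, 438, 0]) cube([1716, 3464, 222]);


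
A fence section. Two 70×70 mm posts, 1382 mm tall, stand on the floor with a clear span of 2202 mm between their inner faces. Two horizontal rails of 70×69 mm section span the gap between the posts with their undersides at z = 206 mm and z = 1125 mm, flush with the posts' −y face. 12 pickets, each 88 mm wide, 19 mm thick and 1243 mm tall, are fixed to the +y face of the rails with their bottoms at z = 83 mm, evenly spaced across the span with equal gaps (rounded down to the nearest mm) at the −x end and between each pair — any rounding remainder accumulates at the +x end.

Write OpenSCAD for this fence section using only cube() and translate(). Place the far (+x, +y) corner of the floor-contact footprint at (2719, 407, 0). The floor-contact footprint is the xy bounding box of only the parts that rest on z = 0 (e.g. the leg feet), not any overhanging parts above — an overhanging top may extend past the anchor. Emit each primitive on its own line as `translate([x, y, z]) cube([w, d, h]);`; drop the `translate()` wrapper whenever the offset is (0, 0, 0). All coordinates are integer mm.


translate([377, 337, 0]) cube([70, 70, 1382]);
translate([2649, 337, 0]) cube([70, 70, 1382]);
translate([447, 337, 206]) cube([2202, 70, 69]);
translate([447, 337, 1125]) cube([2202, 70, 69]);
translate([535, 407, 83]) cube([88, 19, 1243]);
translate([711, 407, 83]) cube([88, 19, 1243]);
translate([887, 407, 83]) cube([88, 19, 1243]);
translate([1063, 407, 83]) cube([88, 19, 1243]);
translate([1239, 407, 83]) cube([88, 19, 1243]);
translate([1415, 407, 83]) cube([88, 19, 1243]);
translate([1591, 407, 83]) cube([88, 19, 1243]);
translate([1767, 407, 83]) cube([88, 19, 1243]);
translate([1943, 407, 83]) cube([88, 19, 1243]);
translate([2119, 407, 83]) cube([88, 19, 1243]);
translate([2295, 407, 83]) cube([88, 19, 1243]);
translate([2471, 407, 83]) cube([88, 19, 1243]);


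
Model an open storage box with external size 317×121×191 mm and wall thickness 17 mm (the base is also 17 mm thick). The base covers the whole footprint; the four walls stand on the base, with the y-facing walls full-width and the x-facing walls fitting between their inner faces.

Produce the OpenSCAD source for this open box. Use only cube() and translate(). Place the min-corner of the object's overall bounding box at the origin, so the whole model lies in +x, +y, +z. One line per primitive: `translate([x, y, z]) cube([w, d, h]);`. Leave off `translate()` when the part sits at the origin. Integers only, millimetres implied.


cube([317, 121, 17]);
translate([0, 0, 17]) cube([317, 17, 174]);
translate([0, 104, 17]) cube([317, 17, 174]);
translate([0, 17, 17]) cube([17, 87, 174]);
translate([300, 17, 17]) cube([17, 87, 174]);


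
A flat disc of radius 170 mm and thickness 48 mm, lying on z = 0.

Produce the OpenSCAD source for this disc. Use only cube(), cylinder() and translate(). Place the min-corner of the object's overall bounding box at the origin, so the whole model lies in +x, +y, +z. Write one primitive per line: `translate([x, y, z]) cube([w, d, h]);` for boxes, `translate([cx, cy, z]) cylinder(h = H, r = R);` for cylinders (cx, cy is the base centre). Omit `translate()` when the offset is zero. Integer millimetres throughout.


translate([170, 170, 0]) cylinder(h = 48, r = 170);


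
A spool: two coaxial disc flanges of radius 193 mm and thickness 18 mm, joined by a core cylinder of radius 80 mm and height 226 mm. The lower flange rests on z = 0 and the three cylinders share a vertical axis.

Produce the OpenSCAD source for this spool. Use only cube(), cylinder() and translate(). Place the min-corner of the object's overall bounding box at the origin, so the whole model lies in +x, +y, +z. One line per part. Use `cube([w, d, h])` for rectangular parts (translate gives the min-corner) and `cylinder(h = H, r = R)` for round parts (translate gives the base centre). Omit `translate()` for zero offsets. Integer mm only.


translate([193, 193, 0]) cylinder(h = 18, r = 193);
translate([193, 193, 18]) cylinder(h = 226, r = 80);
translate([193, 193, 244]) cylinder(h = 18, r = 193);


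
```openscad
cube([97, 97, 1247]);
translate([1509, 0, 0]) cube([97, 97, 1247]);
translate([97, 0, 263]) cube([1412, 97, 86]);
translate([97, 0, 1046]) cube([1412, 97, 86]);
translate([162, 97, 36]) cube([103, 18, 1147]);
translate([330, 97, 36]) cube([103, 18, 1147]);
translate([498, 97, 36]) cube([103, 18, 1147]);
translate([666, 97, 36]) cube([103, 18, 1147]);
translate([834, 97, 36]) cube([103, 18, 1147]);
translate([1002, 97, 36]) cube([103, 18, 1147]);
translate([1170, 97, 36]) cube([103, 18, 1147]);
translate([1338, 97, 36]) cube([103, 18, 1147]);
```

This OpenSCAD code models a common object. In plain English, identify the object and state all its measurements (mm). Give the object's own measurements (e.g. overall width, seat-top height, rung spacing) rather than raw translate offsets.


A fence section. Two 97×97 mm posts, 1247 mm tall, stand on the floor with a clear span of 1412 mm between their inner faces. Two horizontal rails of 97×86 mm section span the gap between the posts with their undersides at z = 263 mm and z = 1046 mm, flush with the posts' −y face. 8 pickets, each 103 mm wide, 18 mm thick and 1147 mm tall, are fixed to the +y face of the rails with their bottoms at z = 36 mm, spaced across the span with a 65 mm gap after the −x post and between neighbouring pickets, with 68 mm left before the +x post.


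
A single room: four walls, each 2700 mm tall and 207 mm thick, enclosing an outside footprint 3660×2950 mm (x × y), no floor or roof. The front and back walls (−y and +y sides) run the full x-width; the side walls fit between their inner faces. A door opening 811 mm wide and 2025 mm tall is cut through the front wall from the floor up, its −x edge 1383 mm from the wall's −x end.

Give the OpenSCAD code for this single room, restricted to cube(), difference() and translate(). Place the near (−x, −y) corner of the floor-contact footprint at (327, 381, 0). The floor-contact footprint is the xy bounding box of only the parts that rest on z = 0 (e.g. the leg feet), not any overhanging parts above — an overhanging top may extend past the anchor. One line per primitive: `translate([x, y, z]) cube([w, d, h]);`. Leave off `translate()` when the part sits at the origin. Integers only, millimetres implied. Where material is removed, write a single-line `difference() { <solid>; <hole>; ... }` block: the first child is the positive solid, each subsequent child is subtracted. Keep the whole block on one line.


difference() { translate([327, 381, 0]) cube([3660, 207, 2700]); translate([1710, 381, 0]) cube([811, 207, 2025]); }
translate([327, 3124, 0]) cube([3660, 207, 2700]);
translate([327, 588, 0]) cube([207, 2536, 2700]);
translate([3780, 588, 0]) cube([207, 2536, 2700]);


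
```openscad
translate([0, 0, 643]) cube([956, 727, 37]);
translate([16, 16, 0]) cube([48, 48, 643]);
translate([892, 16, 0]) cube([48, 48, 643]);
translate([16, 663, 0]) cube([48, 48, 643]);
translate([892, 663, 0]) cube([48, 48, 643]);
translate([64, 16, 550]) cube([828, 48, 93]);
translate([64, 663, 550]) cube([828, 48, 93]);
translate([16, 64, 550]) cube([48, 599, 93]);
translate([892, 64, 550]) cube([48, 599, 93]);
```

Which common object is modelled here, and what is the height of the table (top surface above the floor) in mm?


A table. The table height is 680 mm.

A 956×727×37 slab sits at z = 643 on four 48 mm square posts — a table. The top surface is at 643 + 37 = 680 mm.
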